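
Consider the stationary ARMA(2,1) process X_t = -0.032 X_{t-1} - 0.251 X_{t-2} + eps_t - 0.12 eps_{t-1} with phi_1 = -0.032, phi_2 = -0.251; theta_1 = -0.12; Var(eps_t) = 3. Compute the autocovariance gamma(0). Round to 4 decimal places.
\gamma(0) = 3.2696

Multiply the model equation by X_{t-k} and take expectations. With theta_0 = psi_0 = 1 and psi_j the MA(infinity) weights, this gives
  gamma(k) - sum_i phi_i gamma(k-i) = c_k,
  c_k = sigma^2 * sum_{j=k..q} theta_j psi_{j-k}   (c_k = 0 for k > q),
using gamma(-m) = gamma(m).
psi-weights needed (psi_j = theta_j + sum_i phi_i psi_{j-i}):
  psi_1 = theta_1 + phi_1 = -0.12 + (-0.032) = -0.152
Right-hand sides:
  c_0 = sigma^2 (1 + theta_1 psi_1) = 3 * (1 + (-0.12)(-0.152)) = 3 * 1.01824 = 3.05472
  c_1 = sigma^2 theta_1 = 3 * (-0.12) = -0.36
  c_2 = 0
Equations for k = 0, 1, 2 (AR order 2, c_2 = 0):
  (E0) gamma(0) = phi_1 gamma(1) + phi_2 gamma(2) + c_0
  (E1) gamma(1) = phi_1 gamma(0) + phi_2 gamma(1) + c_1
  (E2) gamma(2) = phi_1 gamma(1) + phi_2 gamma(0)
From (E1): gamma(1) = A gamma(0) + B with
  A = phi_1 / (1 - phi_2) = -0.032 / 1.251 = -0.02558,   B = c_1 / (1 - phi_2) = -0.36 / 1.251 = -0.28777.
Insert (E2) into (E0): gamma(0) (1 - phi_2^2) = phi_1 (1 + phi_2) gamma(1) + c_0.
  phi_1 (1 + phi_2) = (-0.032)(0.749) = -0.023968,   1 - phi_2^2 = 0.936999.
Replace gamma(1) by A gamma(0) + B and collect gamma(0):
  gamma(0) [0.936999 - (-0.023968)(-0.02558)] = (-0.023968)(-0.28777) + 3.05472
  gamma(0) * 0.936386 = 3.061617
  gamma(0) = 3.061617 / 0.936386 = 3.269611.
Therefore gamma(0) = 3.2696 (to 4 decimal places).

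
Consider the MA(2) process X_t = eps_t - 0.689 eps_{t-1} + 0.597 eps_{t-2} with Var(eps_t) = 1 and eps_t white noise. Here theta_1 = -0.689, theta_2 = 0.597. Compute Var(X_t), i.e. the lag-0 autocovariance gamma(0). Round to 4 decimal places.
\gamma(0) = 1.8311

For an MA(q) process X_t = eps_t + sum_i theta_i eps_{t-i} with
Var(eps_t) = sigma^2, the variance is
  gamma(0) = sigma^2 * (1 + sum_i theta_i^2).
  sum_i theta_i^2 = (-0.689)^2 + (0.597)^2 = 0.474721 + 0.356409 = 0.83113.
  gamma(0) = 1 * (1 + 0.83113) = 1 * 1.83113 = 1.83113, which rounds to 1.8311.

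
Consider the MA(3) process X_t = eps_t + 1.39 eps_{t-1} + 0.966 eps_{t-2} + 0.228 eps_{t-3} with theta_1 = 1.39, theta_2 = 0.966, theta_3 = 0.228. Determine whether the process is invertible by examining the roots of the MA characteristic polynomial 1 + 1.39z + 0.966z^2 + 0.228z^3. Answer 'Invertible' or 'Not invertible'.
\text{Invertible}

The MA(q) characteristic polynomial is P(z) = 1 + 1.39z + 0.966z^2 + 0.228z^3.
Invertibility requires all roots to lie outside the unit circle, i.e. |z| > 1 for every root.
Degree 3: look for a simple real root z0 first, then factor out (1 - z/z0) and solve the remaining quadratic.
Testing z0 = -2.5: P(-2.5) = 1 + (1.39)(-2.5) + (0.966)(-2.5)^2 + (0.228)(-2.5)^3
  = 1 + (-3.475) + (6.0375) + (-3.5625) = 0.  So z_0 = -2.5 is a root, |z_0| = 2.5.
Divide out the factor (1 + 0.4 z) = (1 - z/z0) (since 1/z0 = -0.4):
  P(z) = (1 + 0.4 z)(1 + (0.99) z + (0.57) z^2)
  [check: z-coef 0.99 - (-0.4) = 1.39; z^2-coef 0.57 - (-0.4)(0.99) = 0.966; z^3-coef -(-0.4)(0.57) = 0.228.]
Remaining roots from the quadratic factor 1 + (0.99) z + (0.57) z^2:
  Set 1 + (0.99) z + (0.57) z^2 = 0, i.e. a z^2 + b z + c = 0 with a = 0.57, b = 0.99, c = 1.
  Discriminant D = b^2 - 4ac = (0.99)^2 - 4*(0.57)*1 = 0.9801 - (2.28) = -1.2999.
  D < 0, so the roots are the complex-conjugate pair z = (-b +/- i sqrt(-D)) / (2a) = -0.8684 +/- 1.0001i.
  For a conjugate pair |z|^2 = z * conj(z) = (product of roots) = c/a = 1/(0.57) = 1.754386, so |z| = sqrt(1.754386) = 1.3245 for both roots.
Moduli of all roots: 2.5000, 1.3245, 1.3245.
All moduli strictly greater than 1? Yes.
Verdict: Invertible.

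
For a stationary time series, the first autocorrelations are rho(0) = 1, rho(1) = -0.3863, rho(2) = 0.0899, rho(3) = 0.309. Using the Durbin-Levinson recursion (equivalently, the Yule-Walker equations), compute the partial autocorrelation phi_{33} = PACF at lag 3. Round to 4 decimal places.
\phi_{33} = 0.3770

The PACF at lag k is phi_{kk}, the last component of the solution
to the Yule-Walker system G_k phi = r_k where
  (G_k)_{ij} = rho(|i - j|), (r_k)_i = rho(i), i,j = 1..k.
Equivalently, Durbin-Levinson gives phi_{kk} iteratively:
  phi_{11} = rho(1)
  phi_{kk} = [rho(k) - sum_{j=1..k-1} phi_{k-1,j} rho(k-j)]
            / [1 - sum_{j=1..k-1} phi_{k-1,j} rho(j)],
  phi_{k,j} = phi_{k-1,j} - phi_{kk} phi_{k-1,k-j},  j = 1..k-1.
Step k = 1:
  phi_11 = rho(1) = -0.3863.
Step k = 2:
  phi_22 = [rho(2) - phi_11 rho(1)] / [1 - phi_11 rho(1)] = [0.0899 - (-0.3863)(-0.3863)] / [1 - (-0.3863)(-0.3863)]
         = -0.05932769 / 0.85077231 = -0.069734.
  Update: phi_21 = phi_11 - phi_22 phi_11 = -0.3863 - (-0.069734)(-0.3863) = -0.413238.
Step k = 3:
  phi_33 = [rho(3) - phi_21 rho(2) - phi_22 rho(1)] / [1 - phi_21 rho(1) - phi_22 rho(2)]
    numerator   = 0.309 - (-0.413238)(0.0899) - (-0.069734)(-0.3863) = 0.3192119
    denominator = 1 - (-0.413238)(-0.3863) - (-0.069734)(0.0899) = 0.84663516
  phi_33 = 0.3192119 / 0.84663516 = 0.377.
Therefore phi_{33} = 0.3770.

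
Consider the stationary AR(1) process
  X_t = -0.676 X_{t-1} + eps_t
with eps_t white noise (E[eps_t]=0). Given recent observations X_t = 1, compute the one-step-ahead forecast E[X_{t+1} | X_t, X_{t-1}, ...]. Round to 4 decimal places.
E[X_{t+1} \mid \mathcal F_t] = -0.6760

For an AR(p) model X_t = c + sum_i phi_i X_{t-i} + eps_t, the
one-step-ahead conditional mean is
  E[X_{t+1} | X_t, ...] = c + sum_i phi_i X_{t+1-i}.
Substitute known values:
  E[X_{t+1} | ...] = (-0.676) * (1)
                   = -0.6760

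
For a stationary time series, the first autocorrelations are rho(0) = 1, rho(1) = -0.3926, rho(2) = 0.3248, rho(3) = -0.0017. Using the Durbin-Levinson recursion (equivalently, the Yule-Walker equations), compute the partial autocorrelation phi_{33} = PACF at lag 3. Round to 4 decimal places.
\phi_{33} = 0.2210

The PACF at lag k is phi_{kk}, the last component of the solution
to the Yule-Walker system G_k phi = r_k where
  (G_k)_{ij} = rho(|i - j|), (r_k)_i = rho(i), i,j = 1..k.
Equivalently, Durbin-Levinson gives phi_{kk} iteratively:
  phi_{11} = rho(1)
  phi_{kk} = [rho(k) - sum_{j=1..k-1} phi_{k-1,j} rho(k-j)]
            / [1 - sum_{j=1..k-1} phi_{k-1,j} rho(j)],
  phi_{k,j} = phi_{k-1,j} - phi_{kk} phi_{k-1,k-j},  j = 1..k-1.
Step k = 1:
  phi_11 = rho(1) = -0.3926.
Step k = 2:
  phi_22 = [rho(2) - phi_11 rho(1)] / [1 - phi_11 rho(1)] = [0.3248 - (-0.3926)(-0.3926)] / [1 - (-0.3926)(-0.3926)]
         = 0.17066524 / 0.84586524 = 0.201764.
  Update: phi_21 = phi_11 - phi_22 phi_11 = -0.3926 - (0.201764)(-0.3926) = -0.313387.
Step k = 3:
  phi_33 = [rho(3) - phi_21 rho(2) - phi_22 rho(1)] / [1 - phi_21 rho(1) - phi_22 rho(2)]
    numerator   = -0.0017 - (-0.313387)(0.3248) - (0.201764)(-0.3926) = 0.17930082
    denominator = 1 - (-0.313387)(-0.3926) - (0.201764)(0.3248) = 0.81143112
  phi_33 = 0.17930082 / 0.81143112 = 0.221.
Therefore phi_{33} = 0.2210.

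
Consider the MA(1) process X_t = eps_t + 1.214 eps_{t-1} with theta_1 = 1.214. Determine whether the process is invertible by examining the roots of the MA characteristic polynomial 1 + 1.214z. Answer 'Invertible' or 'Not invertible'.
\text{Not invertible}

The MA(q) characteristic polynomial is P(z) = 1 + 1.214z.
Invertibility requires all roots to lie outside the unit circle, i.e. |z| > 1 for every root.
This is linear in z: 1 + (1.214) z = 0  =>  z = -1/(1.214) = -0.823723,  |z| = 0.823723.
Moduli of all roots: 0.8237.
All moduli strictly greater than 1? No.
Verdict: Not invertible.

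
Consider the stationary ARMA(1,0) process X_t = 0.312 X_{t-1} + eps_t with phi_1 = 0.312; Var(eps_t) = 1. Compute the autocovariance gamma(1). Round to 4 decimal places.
\gamma(1) = 0.3456

Multiply the model equation by X_{t-k} and take expectations. With theta_0 = psi_0 = 1 and psi_j the MA(infinity) weights, this gives
  gamma(k) - sum_i phi_i gamma(k-i) = c_k,
  c_k = sigma^2 * sum_{j=k..q} theta_j psi_{j-k}   (c_k = 0 for k > q),
using gamma(-m) = gamma(m).
Pure AR (q = 0): c_0 = sigma^2 = 1, c_k = 0 for k >= 1.
Equations for k = 0 and k = 1 (AR order 1):
  gamma(0) = phi_1 gamma(1) + c_0
  gamma(1) = phi_1 gamma(0) + c_1
Substituting the second into the first: gamma(0) (1 - phi_1^2) = c_0 + phi_1 c_1, so
  gamma(0) = c_0 / (1 - phi_1^2) = 1 / (1 - (0.312)^2) = 1 / 0.902656 = 1.107842.
  gamma(1) = phi_1 gamma(0) = (0.312)(1.107842) = 0.345647.
Therefore gamma(1) = 0.3456 (to 4 decimal places).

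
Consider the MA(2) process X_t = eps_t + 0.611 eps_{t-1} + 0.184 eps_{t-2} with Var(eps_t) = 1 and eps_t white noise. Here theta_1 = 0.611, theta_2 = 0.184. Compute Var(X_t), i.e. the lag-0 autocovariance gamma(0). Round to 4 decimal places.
\gamma(0) = 1.4072

For an MA(q) process X_t = eps_t + sum_i theta_i eps_{t-i} with
Var(eps_t) = sigma^2, the variance is
  gamma(0) = sigma^2 * (1 + sum_i theta_i^2).
  sum_i theta_i^2 = (0.611)^2 + (0.184)^2 = 0.373321 + 0.033856 = 0.407177.
  gamma(0) = 1 * (1 + 0.407177) = 1 * 1.407177 = 1.407177, which rounds to 1.4072.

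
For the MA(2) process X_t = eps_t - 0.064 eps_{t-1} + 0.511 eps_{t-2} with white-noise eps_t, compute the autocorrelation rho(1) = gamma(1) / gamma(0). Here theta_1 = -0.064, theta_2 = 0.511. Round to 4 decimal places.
\rho(1) = -0.0764

For an MA(q) process with theta_0 = 1, the autocovariance is
  gamma(k) = sigma^2 * sum_{i=0..q-k} theta_i * theta_{i+k},
and rho(k) = gamma(k) / gamma(0). Sigma^2 cancels.
  numerator   = (1)*(-0.064) + (-0.064)*(0.511) = -0.096704.
  denominator = (1)^2 + (-0.064)^2 + (0.511)^2 = 1.265217.
  rho(1) = -0.096704 / 1.265217 = -0.0764.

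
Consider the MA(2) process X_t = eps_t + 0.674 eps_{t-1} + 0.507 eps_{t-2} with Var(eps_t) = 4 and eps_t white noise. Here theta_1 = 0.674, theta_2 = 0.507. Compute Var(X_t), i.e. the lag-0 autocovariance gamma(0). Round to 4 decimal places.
\gamma(0) = 6.8453

For an MA(q) process X_t = eps_t + sum_i theta_i eps_{t-i} with
Var(eps_t) = sigma^2, the variance is
  gamma(0) = sigma^2 * (1 + sum_i theta_i^2).
  sum_i theta_i^2 = (0.674)^2 + (0.507)^2 = 0.454276 + 0.257049 = 0.711325.
  gamma(0) = 4 * (1 + 0.711325) = 4 * 1.711325 = 6.8453.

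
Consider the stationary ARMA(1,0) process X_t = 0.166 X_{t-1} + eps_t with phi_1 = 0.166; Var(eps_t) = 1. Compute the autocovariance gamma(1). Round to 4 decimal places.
\gamma(1) = 0.1707

Multiply the model equation by X_{t-k} and take expectations. With theta_0 = psi_0 = 1 and psi_j the MA(infinity) weights, this gives
  gamma(k) - sum_i phi_i gamma(k-i) = c_k,
  c_k = sigma^2 * sum_{j=k..q} theta_j psi_{j-k}   (c_k = 0 for k > q),
using gamma(-m) = gamma(m).
Pure AR (q = 0): c_0 = sigma^2 = 1, c_k = 0 for k >= 1.
Equations for k = 0 and k = 1 (AR order 1):
  gamma(0) = phi_1 gamma(1) + c_0
  gamma(1) = phi_1 gamma(0) + c_1
Substituting the second into the first: gamma(0) (1 - phi_1^2) = c_0 + phi_1 c_1, so
  gamma(0) = c_0 / (1 - phi_1^2) = 1 / (1 - (0.166)^2) = 1 / 0.972444 = 1.028337.
  gamma(1) = phi_1 gamma(0) = (0.166)(1.028337) = 0.170704.
Therefore gamma(1) = 0.1707 (to 4 decimal places).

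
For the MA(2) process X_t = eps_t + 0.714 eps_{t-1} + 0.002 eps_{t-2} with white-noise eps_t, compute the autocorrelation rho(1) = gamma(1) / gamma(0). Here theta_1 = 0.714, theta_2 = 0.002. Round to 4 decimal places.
\rho(1) = 0.4739

For an MA(q) process with theta_0 = 1, the autocovariance is
  gamma(k) = sigma^2 * sum_{i=0..q-k} theta_i * theta_{i+k},
and rho(k) = gamma(k) / gamma(0). Sigma^2 cancels.
  numerator   = (1)*(0.714) + (0.714)*(0.002) = 0.715428.
  denominator = (1)^2 + (0.714)^2 + (0.002)^2 = 1.5098.
  rho(1) = 0.715428 / 1.5098 = 0.4739.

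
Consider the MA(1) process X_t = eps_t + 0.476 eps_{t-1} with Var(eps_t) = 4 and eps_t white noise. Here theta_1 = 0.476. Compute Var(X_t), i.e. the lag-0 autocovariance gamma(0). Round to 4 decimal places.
\gamma(0) = 4.9063

For an MA(q) process X_t = eps_t + sum_i theta_i eps_{t-i} with
Var(eps_t) = sigma^2, the variance is
  gamma(0) = sigma^2 * (1 + sum_i theta_i^2).
  sum_i theta_i^2 = (0.476)^2 = 0.226576.
  gamma(0) = 4 * (1 + 0.226576) = 4 * 1.226576 = 4.906304, which rounds to 4.9063.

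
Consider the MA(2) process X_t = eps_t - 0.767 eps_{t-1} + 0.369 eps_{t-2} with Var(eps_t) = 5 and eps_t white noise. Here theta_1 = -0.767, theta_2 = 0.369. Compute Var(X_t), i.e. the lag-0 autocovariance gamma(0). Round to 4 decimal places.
\gamma(0) = 8.6223

For an MA(q) process X_t = eps_t + sum_i theta_i eps_{t-i} with
Var(eps_t) = sigma^2, the variance is
  gamma(0) = sigma^2 * (1 + sum_i theta_i^2).
  sum_i theta_i^2 = (-0.767)^2 + (0.369)^2 = 0.588289 + 0.136161 = 0.72445.
  gamma(0) = 5 * (1 + 0.72445) = 5 * 1.72445 = 8.62225, which rounds to 8.6223.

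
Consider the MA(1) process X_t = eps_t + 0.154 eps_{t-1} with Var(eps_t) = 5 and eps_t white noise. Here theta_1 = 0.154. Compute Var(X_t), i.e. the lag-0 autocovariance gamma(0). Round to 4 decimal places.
\gamma(0) = 5.1186

For an MA(q) process X_t = eps_t + sum_i theta_i eps_{t-i} with
Var(eps_t) = sigma^2, the variance is
  gamma(0) = sigma^2 * (1 + sum_i theta_i^2).
  sum_i theta_i^2 = (0.154)^2 = 0.023716.
  gamma(0) = 5 * (1 + 0.023716) = 5 * 1.023716 = 5.11858, which rounds to 5.1186.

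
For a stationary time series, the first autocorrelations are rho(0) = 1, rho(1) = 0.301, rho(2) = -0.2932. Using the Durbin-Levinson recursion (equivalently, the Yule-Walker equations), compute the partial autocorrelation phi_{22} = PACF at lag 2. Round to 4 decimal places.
\phi_{22} = -0.4220

The PACF at lag k is phi_{kk}, the last component of the solution
to the Yule-Walker system G_k phi = r_k where
  (G_k)_{ij} = rho(|i - j|), (r_k)_i = rho(i), i,j = 1..k.
Equivalently, Durbin-Levinson gives phi_{kk} iteratively:
  phi_{11} = rho(1)
  phi_{kk} = [rho(k) - sum_{j=1..k-1} phi_{k-1,j} rho(k-j)]
            / [1 - sum_{j=1..k-1} phi_{k-1,j} rho(j)],
  phi_{k,j} = phi_{k-1,j} - phi_{kk} phi_{k-1,k-j},  j = 1..k-1.
Step k = 1:
  phi_11 = rho(1) = 0.301.
Step k = 2:
  phi_22 = [rho(2) - phi_11 rho(1)] / [1 - phi_11 rho(1)] = [-0.2932 - (0.301)(0.301)] / [1 - (0.301)(0.301)]
         = -0.383801 / 0.909399 = -0.422.
Therefore phi_{22} = -0.4220.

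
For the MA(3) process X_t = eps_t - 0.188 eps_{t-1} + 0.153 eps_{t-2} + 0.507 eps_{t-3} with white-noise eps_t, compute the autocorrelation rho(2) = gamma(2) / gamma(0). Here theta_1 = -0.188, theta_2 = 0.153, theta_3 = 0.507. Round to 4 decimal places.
\rho(2) = 0.0438

For an MA(q) process with theta_0 = 1, the autocovariance is
  gamma(k) = sigma^2 * sum_{i=0..q-k} theta_i * theta_{i+k},
and rho(k) = gamma(k) / gamma(0). Sigma^2 cancels.
  numerator   = (1)*(0.153) + (-0.188)*(0.507) = 0.057684.
  denominator = (1)^2 + (-0.188)^2 + (0.153)^2 + (0.507)^2 = 1.315802.
  rho(2) = 0.057684 / 1.315802 = 0.0438.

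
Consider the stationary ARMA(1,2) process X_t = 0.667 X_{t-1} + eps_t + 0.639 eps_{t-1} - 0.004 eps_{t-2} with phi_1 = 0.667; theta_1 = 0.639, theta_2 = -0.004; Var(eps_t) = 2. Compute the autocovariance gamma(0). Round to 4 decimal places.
\gamma(0) = 8.1202

Multiply the model equation by X_{t-k} and take expectations. With theta_0 = psi_0 = 1 and psi_j the MA(infinity) weights, this gives
  gamma(k) - sum_i phi_i gamma(k-i) = c_k,
  c_k = sigma^2 * sum_{j=k..q} theta_j psi_{j-k}   (c_k = 0 for k > q),
using gamma(-m) = gamma(m).
psi-weights needed (psi_j = theta_j + sum_i phi_i psi_{j-i}):
  psi_1 = theta_1 + phi_1 = 0.639 + (0.667) = 1.306
  psi_2 = theta_2 + phi_1 psi_1 = -0.004 + (0.667)(1.306) = 0.867102
Right-hand sides:
  c_0 = sigma^2 (1 + theta_1 psi_1 + theta_2 psi_2) = 2 * (1 + (0.639)(1.306) + (-0.004)(0.867102)) = 2 * 1.831066 = 3.662131
  c_1 = sigma^2 (theta_1 + theta_2 psi_1) = 2 * (0.639 + (-0.004)(1.306)) = 1.267552
  c_2 = sigma^2 theta_2 = 2 * (-0.004) = -0.008
Equations for k = 0 and k = 1 (AR order 1):
  gamma(0) = phi_1 gamma(1) + c_0
  gamma(1) = phi_1 gamma(0) + c_1
Substituting the second into the first: gamma(0) (1 - phi_1^2) = c_0 + phi_1 c_1, so
  gamma(0) = (c_0 + phi_1 c_1) / (1 - phi_1^2) = (3.662131 + (0.667)(1.267552)) / (1 - (0.667)^2) = 4.507588 / 0.555111 = 8.120157.
Therefore gamma(0) = 8.1202 (to 4 decimal places).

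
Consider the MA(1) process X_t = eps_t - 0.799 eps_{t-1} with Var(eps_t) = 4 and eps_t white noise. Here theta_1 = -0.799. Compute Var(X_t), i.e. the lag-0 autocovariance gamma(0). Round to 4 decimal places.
\gamma(0) = 6.5536

For an MA(q) process X_t = eps_t + sum_i theta_i eps_{t-i} with
Var(eps_t) = sigma^2, the variance is
  gamma(0) = sigma^2 * (1 + sum_i theta_i^2).
  sum_i theta_i^2 = (-0.799)^2 = 0.638401.
  gamma(0) = 4 * (1 + 0.638401) = 4 * 1.638401 = 6.553604, which rounds to 6.5536.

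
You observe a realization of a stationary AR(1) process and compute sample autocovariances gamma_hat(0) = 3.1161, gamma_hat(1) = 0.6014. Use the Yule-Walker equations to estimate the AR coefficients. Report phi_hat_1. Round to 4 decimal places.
\hat\phi_{1} = 0.1930

The Yule-Walker equations for an AR(p) process read, in matrix form,
  Gamma_p phi = r_p,   with   (Gamma_p)_{ij} = gamma(|i - j|),
                       (r_p)_i = gamma(i),   i,j = 1..p.
Substitute the sample gammas (Toeplitz matrix and right-hand side of size 1):
  Gamma_p = [[3.1161]]
  r_p     = [0.6014]
With p = 1 this is the single equation gamma(0) phi_1 = gamma(1):
  phi_hat_1 = gamma(1) / gamma(0) = 0.6014 / 3.1161 = 0.1930.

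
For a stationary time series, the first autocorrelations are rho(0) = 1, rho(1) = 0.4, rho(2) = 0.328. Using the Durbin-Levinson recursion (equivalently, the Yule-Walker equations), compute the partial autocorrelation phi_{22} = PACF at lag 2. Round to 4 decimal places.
\phi_{22} = 0.2000

The PACF at lag k is phi_{kk}, the last component of the solution
to the Yule-Walker system G_k phi = r_k where
  (G_k)_{ij} = rho(|i - j|), (r_k)_i = rho(i), i,j = 1..k.
Equivalently, Durbin-Levinson gives phi_{kk} iteratively:
  phi_{11} = rho(1)
  phi_{kk} = [rho(k) - sum_{j=1..k-1} phi_{k-1,j} rho(k-j)]
            / [1 - sum_{j=1..k-1} phi_{k-1,j} rho(j)],
  phi_{k,j} = phi_{k-1,j} - phi_{kk} phi_{k-1,k-j},  j = 1..k-1.
Step k = 1:
  phi_11 = rho(1) = 0.4.
Step k = 2:
  phi_22 = [rho(2) - phi_11 rho(1)] / [1 - phi_11 rho(1)] = [0.328 - (0.4)(0.4)] / [1 - (0.4)(0.4)]
         = 0.168 / 0.84 = 0.2.
Therefore phi_{22} = 0.2000.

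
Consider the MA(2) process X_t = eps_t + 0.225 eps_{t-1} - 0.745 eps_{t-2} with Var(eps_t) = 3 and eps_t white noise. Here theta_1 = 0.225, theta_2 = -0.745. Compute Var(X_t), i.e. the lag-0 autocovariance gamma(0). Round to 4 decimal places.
\gamma(0) = 4.8170

For an MA(q) process X_t = eps_t + sum_i theta_i eps_{t-i} with
Var(eps_t) = sigma^2, the variance is
  gamma(0) = sigma^2 * (1 + sum_i theta_i^2).
  sum_i theta_i^2 = (0.225)^2 + (-0.745)^2 = 0.050625 + 0.555025 = 0.60565.
  gamma(0) = 3 * (1 + 0.60565) = 3 * 1.60565 = 4.81695, which rounds to 4.8170.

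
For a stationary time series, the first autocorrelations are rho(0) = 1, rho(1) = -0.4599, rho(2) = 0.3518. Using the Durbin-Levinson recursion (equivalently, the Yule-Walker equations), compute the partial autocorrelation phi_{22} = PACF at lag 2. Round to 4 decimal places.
\phi_{22} = 0.1779

The PACF at lag k is phi_{kk}, the last component of the solution
to the Yule-Walker system G_k phi = r_k where
  (G_k)_{ij} = rho(|i - j|), (r_k)_i = rho(i), i,j = 1..k.
Equivalently, Durbin-Levinson gives phi_{kk} iteratively:
  phi_{11} = rho(1)
  phi_{kk} = [rho(k) - sum_{j=1..k-1} phi_{k-1,j} rho(k-j)]
            / [1 - sum_{j=1..k-1} phi_{k-1,j} rho(j)],
  phi_{k,j} = phi_{k-1,j} - phi_{kk} phi_{k-1,k-j},  j = 1..k-1.
Step k = 1:
  phi_11 = rho(1) = -0.4599.
Step k = 2:
  phi_22 = [rho(2) - phi_11 rho(1)] / [1 - phi_11 rho(1)] = [0.3518 - (-0.4599)(-0.4599)] / [1 - (-0.4599)(-0.4599)]
         = 0.14029199 / 0.78849199 = 0.1779.
Therefore phi_{22} = 0.1779.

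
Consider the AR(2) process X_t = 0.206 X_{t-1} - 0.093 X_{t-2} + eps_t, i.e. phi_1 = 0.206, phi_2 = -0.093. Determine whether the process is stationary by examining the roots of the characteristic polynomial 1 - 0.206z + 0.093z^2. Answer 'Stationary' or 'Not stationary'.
\text{Stationary}

The AR(p) characteristic polynomial is P(z) = 1 - 0.206z + 0.093z^2.
Stationarity requires all roots to lie outside the unit circle, i.e. |z| > 1 for every root.
Set 1 + (-0.206) z + (0.093) z^2 = 0, i.e. a z^2 + b z + c = 0 with a = 0.093, b = -0.206, c = 1.
Discriminant D = b^2 - 4ac = (-0.206)^2 - 4*(0.093)*1 = 0.042436 - (0.372) = -0.329564.
D < 0, so the roots are the complex-conjugate pair z = (-b +/- i sqrt(-D)) / (2a) = 1.1075 +/- 3.0864i.
For a conjugate pair |z|^2 = z * conj(z) = (product of roots) = c/a = 1/(0.093) = 10.752688, so |z| = sqrt(10.752688) = 3.2791 for both roots.
Moduli of all roots: 3.2791, 3.2791.
All moduli strictly greater than 1? Yes.
Verdict: Stationary.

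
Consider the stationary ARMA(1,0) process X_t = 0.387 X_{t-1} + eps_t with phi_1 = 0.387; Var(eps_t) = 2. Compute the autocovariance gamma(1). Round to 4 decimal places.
\gamma(1) = 0.9103

Multiply the model equation by X_{t-k} and take expectations. With theta_0 = psi_0 = 1 and psi_j the MA(infinity) weights, this gives
  gamma(k) - sum_i phi_i gamma(k-i) = c_k,
  c_k = sigma^2 * sum_{j=k..q} theta_j psi_{j-k}   (c_k = 0 for k > q),
using gamma(-m) = gamma(m).
Pure AR (q = 0): c_0 = sigma^2 = 2, c_k = 0 for k >= 1.
Equations for k = 0 and k = 1 (AR order 1):
  gamma(0) = phi_1 gamma(1) + c_0
  gamma(1) = phi_1 gamma(0) + c_1
Substituting the second into the first: gamma(0) (1 - phi_1^2) = c_0 + phi_1 c_1, so
  gamma(0) = c_0 / (1 - phi_1^2) = 2 / (1 - (0.387)^2) = 2 / 0.850231 = 2.352302.
  gamma(1) = phi_1 gamma(0) = (0.387)(2.352302) = 0.910341.
Therefore gamma(1) = 0.9103 (to 4 decimal places).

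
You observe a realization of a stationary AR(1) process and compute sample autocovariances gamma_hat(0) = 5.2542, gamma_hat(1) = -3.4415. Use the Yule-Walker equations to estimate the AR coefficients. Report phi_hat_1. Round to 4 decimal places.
\hat\phi_{1} = -0.6550

The Yule-Walker equations for an AR(p) process read, in matrix form,
  Gamma_p phi = r_p,   with   (Gamma_p)_{ij} = gamma(|i - j|),
                       (r_p)_i = gamma(i),   i,j = 1..p.
Substitute the sample gammas (Toeplitz matrix and right-hand side of size 1):
  Gamma_p = [[5.2542]]
  r_p     = [-3.4415]
With p = 1 this is the single equation gamma(0) phi_1 = gamma(1):
  phi_hat_1 = gamma(1) / gamma(0) = -3.4415 / 5.2542 = -0.6550.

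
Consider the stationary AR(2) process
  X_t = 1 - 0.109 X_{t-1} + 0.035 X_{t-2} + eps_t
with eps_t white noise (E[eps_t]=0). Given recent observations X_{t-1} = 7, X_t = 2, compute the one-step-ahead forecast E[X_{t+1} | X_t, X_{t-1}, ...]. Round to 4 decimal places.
E[X_{t+1} \mid \mathcal F_t] = 1.0270

For an AR(p) model X_t = c + sum_i phi_i X_{t-i} + eps_t, the
one-step-ahead conditional mean is
  E[X_{t+1} | X_t, ...] = c + sum_i phi_i X_{t+1-i}.
Substitute known values:
  E[X_{t+1} | ...] = 1 + (-0.109) * (2) + (0.035) * (7)
                   = 1.0270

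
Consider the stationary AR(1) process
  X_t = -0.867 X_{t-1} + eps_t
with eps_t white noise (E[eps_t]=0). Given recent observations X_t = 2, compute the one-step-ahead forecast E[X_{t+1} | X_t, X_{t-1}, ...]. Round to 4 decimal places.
E[X_{t+1} \mid \mathcal F_t] = -1.7340

For an AR(p) model X_t = c + sum_i phi_i X_{t-i} + eps_t, the
one-step-ahead conditional mean is
  E[X_{t+1} | X_t, ...] = c + sum_i phi_i X_{t+1-i}.
Substitute known values:
  E[X_{t+1} | ...] = (-0.867) * (2)
                   = -1.7340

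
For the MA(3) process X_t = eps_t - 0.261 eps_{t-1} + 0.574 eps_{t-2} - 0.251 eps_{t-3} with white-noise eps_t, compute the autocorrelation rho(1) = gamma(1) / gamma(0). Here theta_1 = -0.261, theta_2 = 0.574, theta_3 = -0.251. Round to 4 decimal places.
\rho(1) = -0.3799

For an MA(q) process with theta_0 = 1, the autocovariance is
  gamma(k) = sigma^2 * sum_{i=0..q-k} theta_i * theta_{i+k},
and rho(k) = gamma(k) / gamma(0). Sigma^2 cancels.
  numerator   = (1)*(-0.261) + (-0.261)*(0.574) + (0.574)*(-0.251) = -0.554888.
  denominator = (1)^2 + (-0.261)^2 + (0.574)^2 + (-0.251)^2 = 1.460598.
  rho(1) = -0.554888 / 1.460598 = -0.3799.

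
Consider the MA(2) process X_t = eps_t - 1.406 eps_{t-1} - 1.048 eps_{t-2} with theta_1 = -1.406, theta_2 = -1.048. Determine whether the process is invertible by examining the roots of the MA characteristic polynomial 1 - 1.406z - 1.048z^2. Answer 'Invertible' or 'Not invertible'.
\text{Not invertible}

The MA(q) characteristic polynomial is P(z) = 1 - 1.406z - 1.048z^2.
Invertibility requires all roots to lie outside the unit circle, i.e. |z| > 1 for every root.
Set 1 + (-1.406) z + (-1.048) z^2 = 0, i.e. a z^2 + b z + c = 0 with a = -1.048, b = -1.406, c = 1.
Discriminant D = b^2 - 4ac = (-1.406)^2 - 4*(-1.048)*1 = 1.976836 - (-4.192) = 6.168836.
D >= 0, so the roots are real: z = (-b +/- sqrt(D)) / (2a) = (1.406 +/- 2.483714) / (-2.096).
  z_1 = (1.406 + 2.483714) / (-2.096) = -1.8558,   |z_1| = 1.8558.
  z_2 = (1.406 - 2.483714) / (-2.096) = 0.5142,   |z_2| = 0.5142.
Moduli of all roots: 1.8558, 0.5142.
All moduli strictly greater than 1? No.
Verdict: Not invertible.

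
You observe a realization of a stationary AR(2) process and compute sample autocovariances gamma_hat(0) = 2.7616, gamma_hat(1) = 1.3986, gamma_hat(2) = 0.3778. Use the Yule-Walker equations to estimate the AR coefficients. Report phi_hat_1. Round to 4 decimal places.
\hat\phi_{1} = 0.5880

The Yule-Walker equations for an AR(p) process read, in matrix form,
  Gamma_p phi = r_p,   with   (Gamma_p)_{ij} = gamma(|i - j|),
                       (r_p)_i = gamma(i),   i,j = 1..p.
Substitute the sample gammas (Toeplitz matrix and right-hand side of size 2):
  Gamma_p = [[2.7616, 1.3986], [1.3986, 2.7616]]
  r_p     = [1.3986, 0.3778]
Written out:
  2.7616 phi_1 + 1.3986 phi_2 = 1.3986
  1.3986 phi_1 + 2.7616 phi_2 = 0.3778
Solve by Cramer's rule:
  det = gamma(0)^2 - gamma(1)^2 = (2.7616)^2 - (1.3986)^2 = 7.62643456 - 1.95608196 = 5.6703526
  phi_hat_1 = [gamma(1) gamma(0) - gamma(1) gamma(2)] / det = [(1.3986)(2.7616) - (1.3986)(0.3778)] / 5.6703526 = 3.33398268 / 5.6703526 = 0.588
  phi_hat_2 = [gamma(0) gamma(2) - gamma(1)^2] / det = [(2.7616)(0.3778) - (1.3986)^2] / 5.6703526 = -0.91274948 / 5.6703526 = -0.161
So phi_hat = [0.5880, -0.1610].
Therefore phi_hat_1 = 0.5880.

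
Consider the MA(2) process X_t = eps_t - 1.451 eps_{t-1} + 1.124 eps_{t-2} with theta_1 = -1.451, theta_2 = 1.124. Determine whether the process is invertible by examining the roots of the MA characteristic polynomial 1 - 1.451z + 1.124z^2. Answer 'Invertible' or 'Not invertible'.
\text{Not invertible}

The MA(q) characteristic polynomial is P(z) = 1 - 1.451z + 1.124z^2.
Invertibility requires all roots to lie outside the unit circle, i.e. |z| > 1 for every root.
Set 1 + (-1.451) z + (1.124) z^2 = 0, i.e. a z^2 + b z + c = 0 with a = 1.124, b = -1.451, c = 1.
Discriminant D = b^2 - 4ac = (-1.451)^2 - 4*(1.124)*1 = 2.105401 - (4.496) = -2.390599.
D < 0, so the roots are the complex-conjugate pair z = (-b +/- i sqrt(-D)) / (2a) = 0.6455 +/- 0.6878i.
For a conjugate pair |z|^2 = z * conj(z) = (product of roots) = c/a = 1/(1.124) = 0.88968, so |z| = sqrt(0.88968) = 0.9432 for both roots.
Moduli of all roots: 0.9432, 0.9432.
All moduli strictly greater than 1? No.
Verdict: Not invertible.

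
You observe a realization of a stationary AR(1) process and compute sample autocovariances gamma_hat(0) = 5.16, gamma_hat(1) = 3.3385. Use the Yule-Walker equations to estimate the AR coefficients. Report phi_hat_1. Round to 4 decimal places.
\hat\phi_{1} = 0.6470

The Yule-Walker equations for an AR(p) process read, in matrix form,
  Gamma_p phi = r_p,   with   (Gamma_p)_{ij} = gamma(|i - j|),
                       (r_p)_i = gamma(i),   i,j = 1..p.
Substitute the sample gammas (Toeplitz matrix and right-hand side of size 1):
  Gamma_p = [[5.16]]
  r_p     = [3.3385]
With p = 1 this is the single equation gamma(0) phi_1 = gamma(1):
  phi_hat_1 = gamma(1) / gamma(0) = 3.3385 / 5.16 = 0.6470.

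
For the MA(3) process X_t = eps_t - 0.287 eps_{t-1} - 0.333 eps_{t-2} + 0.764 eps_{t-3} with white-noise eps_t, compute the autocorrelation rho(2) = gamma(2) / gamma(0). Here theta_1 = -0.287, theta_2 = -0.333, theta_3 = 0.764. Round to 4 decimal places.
\rho(2) = -0.3108

For an MA(q) process with theta_0 = 1, the autocovariance is
  gamma(k) = sigma^2 * sum_{i=0..q-k} theta_i * theta_{i+k},
and rho(k) = gamma(k) / gamma(0). Sigma^2 cancels.
  numerator   = (1)*(-0.333) + (-0.287)*(0.764) = -0.552268.
  denominator = (1)^2 + (-0.287)^2 + (-0.333)^2 + (0.764)^2 = 1.776954.
  rho(2) = -0.552268 / 1.776954 = -0.3108.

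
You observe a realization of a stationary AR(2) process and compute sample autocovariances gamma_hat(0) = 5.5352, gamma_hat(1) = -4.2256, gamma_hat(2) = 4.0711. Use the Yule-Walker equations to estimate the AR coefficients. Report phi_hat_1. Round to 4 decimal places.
\hat\phi_{1} = -0.4840

The Yule-Walker equations for an AR(p) process read, in matrix form,
  Gamma_p phi = r_p,   with   (Gamma_p)_{ij} = gamma(|i - j|),
                       (r_p)_i = gamma(i),   i,j = 1..p.
Substitute the sample gammas (Toeplitz matrix and right-hand side of size 2):
  Gamma_p = [[5.5352, -4.2256], [-4.2256, 5.5352]]
  r_p     = [-4.2256, 4.0711]
Written out:
  5.5352 phi_1 - 4.2256 phi_2 = -4.2256
  -4.2256 phi_1 + 5.5352 phi_2 = 4.0711
Solve by Cramer's rule:
  det = gamma(0)^2 - gamma(1)^2 = (5.5352)^2 - (-4.2256)^2 = 30.63843904 - 17.85569536 = 12.78274368
  phi_hat_1 = [gamma(1) gamma(0) - gamma(1) gamma(2)] / det = [(-4.2256)(5.5352) - (-4.2256)(4.0711)] / 12.78274368 = -6.18670096 / 12.78274368 = -0.484
  phi_hat_2 = [gamma(0) gamma(2) - gamma(1)^2] / det = [(5.5352)(4.0711) - (-4.2256)^2] / 12.78274368 = 4.67865736 / 12.78274368 = 0.366
So phi_hat = [-0.4840, 0.3660].
Therefore phi_hat_1 = -0.4840.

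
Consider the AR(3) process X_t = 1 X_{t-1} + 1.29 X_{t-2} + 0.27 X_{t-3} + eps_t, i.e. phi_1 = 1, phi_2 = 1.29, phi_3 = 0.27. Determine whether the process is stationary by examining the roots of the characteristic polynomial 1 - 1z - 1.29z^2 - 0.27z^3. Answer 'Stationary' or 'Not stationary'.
\text{Not stationary}

The AR(p) characteristic polynomial is P(z) = 1 - 1z - 1.29z^2 - 0.27z^3.
Stationarity requires all roots to lie outside the unit circle, i.e. |z| > 1 for every root.
Degree 3: look for a simple real root z0 first, then factor out (1 - z/z0) and solve the remaining quadratic.
Testing z0 = -2: P(-2) = 1 + (-1)(-2) + (-1.29)(-2)^2 + (-0.27)(-2)^3
  = 1 + (2) + (-5.16) + (2.16) = 0.  So z_0 = -2 is a root, |z_0| = 2.
Divide out the factor (1 + 0.5 z) = (1 - z/z0) (since 1/z0 = -0.5):
  P(z) = (1 + 0.5 z)(1 + (-1.5) z + (-0.54) z^2)
  [check: z-coef -1.5 - (-0.5) = -1; z^2-coef -0.54 - (-0.5)(-1.5) = -1.29; z^3-coef -(-0.5)(-0.54) = -0.27.]
Remaining roots from the quadratic factor 1 + (-1.5) z + (-0.54) z^2:
  Set 1 + (-1.5) z + (-0.54) z^2 = 0, i.e. a z^2 + b z + c = 0 with a = -0.54, b = -1.5, c = 1.
  Discriminant D = b^2 - 4ac = (-1.5)^2 - 4*(-0.54)*1 = 2.25 - (-2.16) = 4.41.
  D >= 0, so the roots are real: z = (-b +/- sqrt(D)) / (2a) = (1.5 +/- 2.1) / (-1.08).
    z_1 = (1.5 + 2.1) / (-1.08) = -3.3333,   |z_1| = 3.3333.
    z_2 = (1.5 - 2.1) / (-1.08) = 0.5556,   |z_2| = 0.5556.
Moduli of all roots: 2.0000, 3.3333, 0.5556.
All moduli strictly greater than 1? No.
Verdict: Not stationary.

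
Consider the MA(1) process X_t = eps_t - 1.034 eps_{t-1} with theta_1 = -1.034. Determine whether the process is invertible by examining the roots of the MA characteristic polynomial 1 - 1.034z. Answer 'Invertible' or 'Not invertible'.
\text{Not invertible}

The MA(q) characteristic polynomial is P(z) = 1 - 1.034z.
Invertibility requires all roots to lie outside the unit circle, i.e. |z| > 1 for every root.
This is linear in z: 1 + (-1.034) z = 0  =>  z = -1/(-1.034) = 0.967118,  |z| = 0.967118.
Moduli of all roots: 0.9671.
All moduli strictly greater than 1? No.
Verdict: Not invertible.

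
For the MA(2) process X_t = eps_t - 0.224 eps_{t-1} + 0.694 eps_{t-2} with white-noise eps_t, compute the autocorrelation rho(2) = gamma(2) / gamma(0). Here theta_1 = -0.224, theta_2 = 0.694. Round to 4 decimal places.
\rho(2) = 0.4531

For an MA(q) process with theta_0 = 1, the autocovariance is
  gamma(k) = sigma^2 * sum_{i=0..q-k} theta_i * theta_{i+k},
and rho(k) = gamma(k) / gamma(0). Sigma^2 cancels.
  numerator   = (1)*(0.694) = 0.694.
  denominator = (1)^2 + (-0.224)^2 + (0.694)^2 = 1.531812.
  rho(2) = 0.694 / 1.531812 = 0.4531.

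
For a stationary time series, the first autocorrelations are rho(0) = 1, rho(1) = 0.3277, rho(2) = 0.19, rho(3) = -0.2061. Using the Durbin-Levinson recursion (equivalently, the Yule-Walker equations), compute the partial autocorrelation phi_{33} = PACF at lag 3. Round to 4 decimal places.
\phi_{33} = -0.3310

The PACF at lag k is phi_{kk}, the last component of the solution
to the Yule-Walker system G_k phi = r_k where
  (G_k)_{ij} = rho(|i - j|), (r_k)_i = rho(i), i,j = 1..k.
Equivalently, Durbin-Levinson gives phi_{kk} iteratively:
  phi_{11} = rho(1)
  phi_{kk} = [rho(k) - sum_{j=1..k-1} phi_{k-1,j} rho(k-j)]
            / [1 - sum_{j=1..k-1} phi_{k-1,j} rho(j)],
  phi_{k,j} = phi_{k-1,j} - phi_{kk} phi_{k-1,k-j},  j = 1..k-1.
Step k = 1:
  phi_11 = rho(1) = 0.3277.
Step k = 2:
  phi_22 = [rho(2) - phi_11 rho(1)] / [1 - phi_11 rho(1)] = [0.19 - (0.3277)(0.3277)] / [1 - (0.3277)(0.3277)]
         = 0.08261271 / 0.89261271 = 0.092552.
  Update: phi_21 = phi_11 - phi_22 phi_11 = 0.3277 - (0.092552)(0.3277) = 0.297371.
Step k = 3:
  phi_33 = [rho(3) - phi_21 rho(2) - phi_22 rho(1)] / [1 - phi_21 rho(1) - phi_22 rho(2)]
    numerator   = -0.2061 - (0.297371)(0.19) - (0.092552)(0.3277) = -0.29292961
    denominator = 1 - (0.297371)(0.3277) - (0.092552)(0.19) = 0.88496677
  phi_33 = -0.29292961 / 0.88496677 = -0.331.
Therefore phi_{33} = -0.3310.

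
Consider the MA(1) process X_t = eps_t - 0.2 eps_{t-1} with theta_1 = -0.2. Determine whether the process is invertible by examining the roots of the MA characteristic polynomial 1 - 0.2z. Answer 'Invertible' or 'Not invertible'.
\text{Invertible}

The MA(q) characteristic polynomial is P(z) = 1 - 0.2z.
Invertibility requires all roots to lie outside the unit circle, i.e. |z| > 1 for every root.
This is linear in z: 1 + (-0.2) z = 0  =>  z = -1/(-0.2) = 5,  |z| = 5.
Moduli of all roots: 5.0000.
All moduli strictly greater than 1? Yes.
Verdict: Invertible.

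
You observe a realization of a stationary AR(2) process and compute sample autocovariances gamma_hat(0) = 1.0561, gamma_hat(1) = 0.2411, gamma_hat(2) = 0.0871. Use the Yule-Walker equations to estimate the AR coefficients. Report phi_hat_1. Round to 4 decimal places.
\hat\phi_{1} = 0.2210

The Yule-Walker equations for an AR(p) process read, in matrix form,
  Gamma_p phi = r_p,   with   (Gamma_p)_{ij} = gamma(|i - j|),
                       (r_p)_i = gamma(i),   i,j = 1..p.
Substitute the sample gammas (Toeplitz matrix and right-hand side of size 2):
  Gamma_p = [[1.0561, 0.2411], [0.2411, 1.0561]]
  r_p     = [0.2411, 0.0871]
Written out:
  1.0561 phi_1 + 0.2411 phi_2 = 0.2411
  0.2411 phi_1 + 1.0561 phi_2 = 0.0871
Solve by Cramer's rule:
  det = gamma(0)^2 - gamma(1)^2 = (1.0561)^2 - (0.2411)^2 = 1.11534721 - 0.05812921 = 1.057218
  phi_hat_1 = [gamma(1) gamma(0) - gamma(1) gamma(2)] / det = [(0.2411)(1.0561) - (0.2411)(0.0871)] / 1.057218 = 0.2336259 / 1.057218 = 0.221
  phi_hat_2 = [gamma(0) gamma(2) - gamma(1)^2] / det = [(1.0561)(0.0871) - (0.2411)^2] / 1.057218 = 0.0338571 / 1.057218 = 0.032
So phi_hat = [0.2210, 0.0320].
Therefore phi_hat_1 = 0.2210.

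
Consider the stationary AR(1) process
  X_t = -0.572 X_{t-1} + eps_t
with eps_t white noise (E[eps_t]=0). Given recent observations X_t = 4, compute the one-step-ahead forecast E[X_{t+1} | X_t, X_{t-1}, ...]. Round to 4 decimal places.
E[X_{t+1} \mid \mathcal F_t] = -2.2880

For an AR(p) model X_t = c + sum_i phi_i X_{t-i} + eps_t, the
one-step-ahead conditional mean is
  E[X_{t+1} | X_t, ...] = c + sum_i phi_i X_{t+1-i}.
Substitute known values:
  E[X_{t+1} | ...] = (-0.572) * (4)
                   = -2.2880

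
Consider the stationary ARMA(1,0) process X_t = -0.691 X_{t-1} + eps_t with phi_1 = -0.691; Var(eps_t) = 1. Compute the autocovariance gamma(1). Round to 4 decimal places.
\gamma(1) = -1.3224

Multiply the model equation by X_{t-k} and take expectations. With theta_0 = psi_0 = 1 and psi_j the MA(infinity) weights, this gives
  gamma(k) - sum_i phi_i gamma(k-i) = c_k,
  c_k = sigma^2 * sum_{j=k..q} theta_j psi_{j-k}   (c_k = 0 for k > q),
using gamma(-m) = gamma(m).
Pure AR (q = 0): c_0 = sigma^2 = 1, c_k = 0 for k >= 1.
Equations for k = 0 and k = 1 (AR order 1):
  gamma(0) = phi_1 gamma(1) + c_0
  gamma(1) = phi_1 gamma(0) + c_1
Substituting the second into the first: gamma(0) (1 - phi_1^2) = c_0 + phi_1 c_1, so
  gamma(0) = c_0 / (1 - phi_1^2) = 1 / (1 - (-0.691)^2) = 1 / 0.522519 = 1.913806.
  gamma(1) = phi_1 gamma(0) = (-0.691)(1.913806) = -1.32244.
Therefore gamma(1) = -1.3224 (to 4 decimal places).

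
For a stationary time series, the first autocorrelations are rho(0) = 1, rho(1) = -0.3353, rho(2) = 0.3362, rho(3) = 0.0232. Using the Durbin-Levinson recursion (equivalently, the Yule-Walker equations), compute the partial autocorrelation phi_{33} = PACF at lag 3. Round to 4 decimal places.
\phi_{33} = 0.2311

The PACF at lag k is phi_{kk}, the last component of the solution
to the Yule-Walker system G_k phi = r_k where
  (G_k)_{ij} = rho(|i - j|), (r_k)_i = rho(i), i,j = 1..k.
Equivalently, Durbin-Levinson gives phi_{kk} iteratively:
  phi_{11} = rho(1)
  phi_{kk} = [rho(k) - sum_{j=1..k-1} phi_{k-1,j} rho(k-j)]
            / [1 - sum_{j=1..k-1} phi_{k-1,j} rho(j)],
  phi_{k,j} = phi_{k-1,j} - phi_{kk} phi_{k-1,k-j},  j = 1..k-1.
Step k = 1:
  phi_11 = rho(1) = -0.3353.
Step k = 2:
  phi_22 = [rho(2) - phi_11 rho(1)] / [1 - phi_11 rho(1)] = [0.3362 - (-0.3353)(-0.3353)] / [1 - (-0.3353)(-0.3353)]
         = 0.22377391 / 0.88757391 = 0.252119.
  Update: phi_21 = phi_11 - phi_22 phi_11 = -0.3353 - (0.252119)(-0.3353) = -0.250765.
Step k = 3:
  phi_33 = [rho(3) - phi_21 rho(2) - phi_22 rho(1)] / [1 - phi_21 rho(1) - phi_22 rho(2)]
    numerator   = 0.0232 - (-0.250765)(0.3362) - (0.252119)(-0.3353) = 0.19204244
    denominator = 1 - (-0.250765)(-0.3353) - (0.252119)(0.3362) = 0.83115634
  phi_33 = 0.19204244 / 0.83115634 = 0.2311.
Therefore phi_{33} = 0.2311.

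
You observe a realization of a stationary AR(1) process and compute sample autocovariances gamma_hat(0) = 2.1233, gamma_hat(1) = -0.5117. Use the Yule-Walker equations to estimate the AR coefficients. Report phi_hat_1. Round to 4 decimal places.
\hat\phi_{1} = -0.2410

The Yule-Walker equations for an AR(p) process read, in matrix form,
  Gamma_p phi = r_p,   with   (Gamma_p)_{ij} = gamma(|i - j|),
                       (r_p)_i = gamma(i),   i,j = 1..p.
Substitute the sample gammas (Toeplitz matrix and right-hand side of size 1):
  Gamma_p = [[2.1233]]
  r_p     = [-0.5117]
With p = 1 this is the single equation gamma(0) phi_1 = gamma(1):
  phi_hat_1 = gamma(1) / gamma(0) = -0.5117 / 2.1233 = -0.2410.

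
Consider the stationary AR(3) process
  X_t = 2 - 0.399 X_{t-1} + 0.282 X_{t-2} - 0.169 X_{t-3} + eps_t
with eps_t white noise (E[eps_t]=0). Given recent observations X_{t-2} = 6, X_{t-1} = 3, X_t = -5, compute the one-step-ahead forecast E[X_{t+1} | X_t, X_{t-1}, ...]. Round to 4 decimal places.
E[X_{t+1} \mid \mathcal F_t] = 3.8270

For an AR(p) model X_t = c + sum_i phi_i X_{t-i} + eps_t, the
one-step-ahead conditional mean is
  E[X_{t+1} | X_t, ...] = c + sum_i phi_i X_{t+1-i}.
Substitute known values:
  E[X_{t+1} | ...] = 2 + (-0.399) * (-5) + (0.282) * (3) + (-0.169) * (6)
                   = 3.8270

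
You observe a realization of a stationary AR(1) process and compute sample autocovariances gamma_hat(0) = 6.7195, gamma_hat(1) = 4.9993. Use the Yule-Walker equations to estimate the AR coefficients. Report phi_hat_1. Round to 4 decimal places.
\hat\phi_{1} = 0.7440

The Yule-Walker equations for an AR(p) process read, in matrix form,
  Gamma_p phi = r_p,   with   (Gamma_p)_{ij} = gamma(|i - j|),
                       (r_p)_i = gamma(i),   i,j = 1..p.
Substitute the sample gammas (Toeplitz matrix and right-hand side of size 1):
  Gamma_p = [[6.7195]]
  r_p     = [4.9993]
With p = 1 this is the single equation gamma(0) phi_1 = gamma(1):
  phi_hat_1 = gamma(1) / gamma(0) = 4.9993 / 6.7195 = 0.7440.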